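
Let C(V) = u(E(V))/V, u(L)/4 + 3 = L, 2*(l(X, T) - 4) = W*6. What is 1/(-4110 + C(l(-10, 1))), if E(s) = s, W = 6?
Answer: -11/45172 ≈ -0.00024351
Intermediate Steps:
l(X, T) = 22 (l(X, T) = 4 + (6*6)/2 = 4 + (½)*36 = 4 + 18 = 22)
u(L) = -12 + 4*L
C(V) = (-12 + 4*V)/V
1/(-4110 + C(l(-10, 1))) = 1/(-4110 + (4 - 12/22)) = 1/(-4110 + (4 - 12*1/22)) = 1/(-4110 + (4 - 6/11)) = 1/(-4110 + 38/11) = 1/(-45172/11) = -11/45172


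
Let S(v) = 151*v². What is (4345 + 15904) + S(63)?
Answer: 619568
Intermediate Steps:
(4345 + 15904) + S(63) = (4345 + 15904) + 151*63² = 20249 + 151*3969 = 20249 + 599319 = 619568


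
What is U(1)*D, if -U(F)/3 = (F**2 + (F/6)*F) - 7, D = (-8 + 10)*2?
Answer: 70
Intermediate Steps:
D = 4 (D = 2*2 = 4)
U(F) = 21 - 7*F**2/2 (U(F) = -3*((F**2 + (F/6)*F) - 7) = -3*((F**2 + F**2/6) - 7) = -3*(7*F**2/6 - 7) = -3*(-7 + 7*F**2/6) = 21 - 7*F**2/2)
U(1)*D = (21 - 7/2*1**2)*4 = (21 - 7/2*1)*4 = (21 - 7/2)*4 = (35/2)*4 = 70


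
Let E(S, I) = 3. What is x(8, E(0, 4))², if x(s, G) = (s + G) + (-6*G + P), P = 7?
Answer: 0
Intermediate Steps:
x(s, G) = 7 + s - 5*G (x(s, G) = (s + G) + (-6*G + 7) = (G + s) + (7 - 6*G) = 7 + s - 5*G)
x(8, E(0, 4))² = (7 + 8 - 5*3)² = (7 + 8 - 15)² = 0² = 0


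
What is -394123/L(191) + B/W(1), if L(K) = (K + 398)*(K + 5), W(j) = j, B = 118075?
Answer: 13630656177/115444 ≈ 1.1807e+5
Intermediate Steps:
L(K) = (5 + K)*(398 + K) (L(K) = (398 + K)*(5 + K) = (5 + K)*(398 + K))
-394123/L(191) + B/W(1) = -394123/(1990 + 191**2 + 403*191) + 118075/1 = -394123/(1990 + 36481 + 76973) + 118075*1 = -394123/115444 + 118075 = 13630656177/115444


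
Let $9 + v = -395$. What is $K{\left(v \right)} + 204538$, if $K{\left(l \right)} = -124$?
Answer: $204414$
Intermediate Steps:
$v = -404$ ($v = -9 - 395 = -404$)
$K{\left(v \right)} + 204538 = -124 + 204538 = 204414$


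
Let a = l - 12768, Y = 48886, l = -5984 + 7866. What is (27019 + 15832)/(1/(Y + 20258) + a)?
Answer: -2962889544/752701583 ≈ -3.9363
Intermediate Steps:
l = 1882
a = -10886 (a = 1882 - 12768 = -10886)
(27019 + 15832)/(1/(Y + 20258) + a) = (27019 + 15832)/(1/(48886 + 20258) - 10886) = 42851/(1/69144 - 10886) = 42851/(-752701583/69144) = 42851*(-69144/752701583) = -2962889544/752701583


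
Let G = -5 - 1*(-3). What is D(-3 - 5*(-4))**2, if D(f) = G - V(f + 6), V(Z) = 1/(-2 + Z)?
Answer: 1849/441 ≈ 4.1927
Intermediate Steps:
G = -2 (G = -5 + 3 = -2)
D(f) = -2 - 1/(4 + f) (D(f) = -2 - 1/(-2 + (f + 6)) = -2 - 1/(-2 + (6 + f)) = -2 - 1/(4 + f))
D(-3 - 5*(-4))**2 = ((-9 - 2*(-3 - 5*(-4)))/(4 + (-3 - 5*(-4))))**2 = ((-9 - 2*(-3 + 20))/(4 + (-3 + 20)))**2 = ((-9 - 2*17)/(4 + 17))**2 = ((-9 - 34)/21)**2 = ((1/21)*(-43))**2 = (-43/21)**2 = 1849/441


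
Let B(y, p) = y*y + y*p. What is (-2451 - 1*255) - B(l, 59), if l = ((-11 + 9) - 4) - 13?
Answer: -1946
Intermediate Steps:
l = -19 (l = (-2 - 4) - 13 = -6 - 13 = -19)
B(y, p) = y**2 + p*y
(-2451 - 1*255) - B(l, 59) = (-2451 - 1*255) - (-19)*(59 - 19) = (-2451 - 255) - (-19)*40 = -2706 - 1*(-760) = -2706 + 760 = -1946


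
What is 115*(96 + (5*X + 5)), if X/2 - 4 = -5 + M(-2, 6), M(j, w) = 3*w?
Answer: 31165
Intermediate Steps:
X = 34 (X = 8 + 2*(-5 + 3*6) = 8 + 2*(-5 + 18) = 8 + 2*13 = 8 + 26 = 34)
115*(96 + (5*X + 5)) = 115*(96 + (5*34 + 5)) = 115*(96 + (170 + 5)) = 115*(96 + 175) = 115*271 = 31165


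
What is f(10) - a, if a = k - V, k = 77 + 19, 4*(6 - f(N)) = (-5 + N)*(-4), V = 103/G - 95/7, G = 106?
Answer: -72419/742 ≈ -97.600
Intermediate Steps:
V = -9349/742 (V = 103/106 - 95/7 = -9349/742 ≈ -12.600)
f(N) = 1 + N (f(N) = 6 - (-5 + N)*(-4)/4 = 6 - (20 - 4*N)/4 = 6 + (-5 + N) = 1 + N)
k = 96
a = 80581/742 (a = 96 - 1*(-9349/742) = 96 + 9349/742 = 80581/742 ≈ 108.60)
f(10) - a = (1 + 10) - 1*80581/742 = 11 - 80581/742 = -72419/742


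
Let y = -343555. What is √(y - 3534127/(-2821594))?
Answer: I*√2735166297464173542/2821594 ≈ 586.13*I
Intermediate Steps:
√(y - 3534127/(-2821594)) = √(-343555 - 3534127/(-2821594)) = √(-343555 - 3534127*(-1/2821594)) = √(-343555 + 3534127/2821594) = √(-969369192543/2821594) = I*√2735166297464173542/2821594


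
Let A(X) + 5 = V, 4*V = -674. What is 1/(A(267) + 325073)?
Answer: 2/649799 ≈ 3.0779e-6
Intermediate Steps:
V = -337/2 (V = (¼)*(-674) = -337/2 ≈ -168.50)
A(X) = -347/2 (A(X) = -5 - 337/2 = -347/2)
1/(A(267) + 325073) = 1/(-347/2 + 325073) = 1/(649799/2) = 2/649799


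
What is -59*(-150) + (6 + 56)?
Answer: 8912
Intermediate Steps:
-59*(-150) + (6 + 56) = 8850 + 62 = 8912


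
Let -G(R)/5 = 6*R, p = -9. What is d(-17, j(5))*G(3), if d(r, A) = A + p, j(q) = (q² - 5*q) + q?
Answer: 360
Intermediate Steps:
j(q) = q² - 4*q
G(R) = -30*R
d(r, A) = -9 + A (d(r, A) = A - 9 = -9 + A)
d(-17, j(5))*G(3) = (-9 + 5*(-4 + 5))*(-30*3) = (-9 + 5*1)*(-90) = (-9 + 5)*(-90) = -4*(-90) = 360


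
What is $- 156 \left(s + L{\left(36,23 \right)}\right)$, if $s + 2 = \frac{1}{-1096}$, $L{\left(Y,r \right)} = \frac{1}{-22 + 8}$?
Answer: $\frac{620061}{1918} \approx 323.29$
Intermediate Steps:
$L{\left(Y,r \right)} = - \frac{1}{14}$ ($L{\left(Y,r \right)} = \frac{1}{-14} = - \frac{1}{14}$)
$s = - \frac{2193}{1096}$ ($s = -2 + \frac{1}{-1096} = -2 - \frac{1}{1096} = - \frac{2193}{1096} \approx -2.0009$)
$- 156 \left(s + L{\left(36,23 \right)}\right) = - 156 \left(- \frac{2193}{1096} - \frac{1}{14}\right) = \left(-156\right) \left(- \frac{15899}{7672}\right) = \frac{620061}{1918}$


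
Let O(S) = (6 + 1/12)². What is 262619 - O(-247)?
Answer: 37811807/144 ≈ 2.6258e+5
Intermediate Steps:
O(S) = 5329/144 (O(S) = (6 + 1/12)² = (73/12)² = 5329/144)
262619 - O(-247) = 262619 - 1*5329/144 = 262619 - 5329/144 = 37811807/144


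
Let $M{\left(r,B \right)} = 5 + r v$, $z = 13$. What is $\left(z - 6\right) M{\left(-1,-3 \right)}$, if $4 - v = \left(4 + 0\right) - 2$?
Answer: $21$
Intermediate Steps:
$v = 2$ ($v = 4 - \left(\left(4 + 0\right) - 2\right) = 4 - \left(4 - 2\right) = 4 - 2 = 2$)
$M{\left(r,B \right)} = 5 + 2 r$ ($M{\left(r,B \right)} = 5 + r 2 = 5 + 2 r$)
$\left(z - 6\right) M{\left(-1,-3 \right)} = \left(13 - 6\right) \left(5 + 2 \left(-1\right)\right) = 7 \left(5 - 2\right) = 7 \cdot 3 = 21$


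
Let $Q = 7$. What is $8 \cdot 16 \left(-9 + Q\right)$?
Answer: $-256$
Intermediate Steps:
$8 \cdot 16 \left(-9 + Q\right) = 8 \cdot 16 \left(-9 + 7\right) = 128 \left(-2\right) = -256$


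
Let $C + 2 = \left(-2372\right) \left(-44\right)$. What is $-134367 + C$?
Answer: $-30001$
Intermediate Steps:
$C = 104366$ ($C = -2 - -104368 = -2 + 104368 = 104366$)
$-134367 + C = -134367 + 104366 = -30001$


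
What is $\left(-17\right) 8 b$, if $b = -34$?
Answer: $4624$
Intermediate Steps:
$\left(-17\right) 8 b = \left(-17\right) 8 \left(-34\right) = \left(-136\right) \left(-34\right) = 4624$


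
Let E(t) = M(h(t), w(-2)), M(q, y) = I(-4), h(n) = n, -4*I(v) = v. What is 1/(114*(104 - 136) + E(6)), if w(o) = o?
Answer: -1/3647 ≈ -0.00027420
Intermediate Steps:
I(v) = -v/4
M(q, y) = 1 (M(q, y) = -1/4*(-4) = 1)
E(t) = 1
1/(114*(104 - 136) + E(6)) = 1/(114*(104 - 136) + 1) = 1/(114*(-32) + 1) = 1/(-3648 + 1) = 1/(-3647) = -1/3647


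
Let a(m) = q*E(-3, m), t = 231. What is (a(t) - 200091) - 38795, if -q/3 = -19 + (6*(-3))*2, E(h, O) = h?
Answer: -239381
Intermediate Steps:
q = 165 (q = -3*(-19 + (6*(-3))*2) = -3*(-19 - 18*2) = -3*(-19 - 36) = -3*(-55) = 165)
a(m) = -495 (a(m) = 165*(-3) = -495)
(a(t) - 200091) - 38795 = (-495 - 200091) - 38795 = -200586 - 38795 = -239381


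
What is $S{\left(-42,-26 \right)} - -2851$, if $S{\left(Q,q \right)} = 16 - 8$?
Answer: $2859$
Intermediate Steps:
$S{\left(Q,q \right)} = 8$
$S{\left(-42,-26 \right)} - -2851 = 8 - -2851 = 8 + 2851 = 2859$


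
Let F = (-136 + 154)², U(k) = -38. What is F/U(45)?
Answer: -162/19 ≈ -8.5263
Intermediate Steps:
F = 324 (F = 18² = 324)
F/U(45) = 324/(-38) = 324*(-1/38) = -162/19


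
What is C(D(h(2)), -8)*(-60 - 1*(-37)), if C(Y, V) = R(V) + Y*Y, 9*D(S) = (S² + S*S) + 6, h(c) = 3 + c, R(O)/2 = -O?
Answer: -101936/81 ≈ -1258.5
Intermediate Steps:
R(O) = -2*O (R(O) = 2*(-O) = -2*O)
D(S) = ⅔ + 2*S²/9 (D(S) = ((S² + S*S) + 6)/9 = ((S² + S²) + 6)/9 = (2*S² + 6)/9 = (6 + 2*S²)/9 = ⅔ + 2*S²/9)
C(Y, V) = Y² - 2*V (C(Y, V) = -2*V + Y*Y = -2*V + Y² = Y² - 2*V)
C(D(h(2)), -8)*(-60 - 1*(-37)) = ((⅔ + 2*(3 + 2)²/9)² - 2*(-8))*(-60 - 1*(-37)) = ((⅔ + (2/9)*5²)² + 16)*(-60 + 37) = ((⅔ + (2/9)*25)² + 16)*(-23) = ((⅔ + 50/9)² + 16)*(-23) = ((56/9)² + 16)*(-23) = (3136/81 + 16)*(-23) = (4432/81)*(-23) = -101936/81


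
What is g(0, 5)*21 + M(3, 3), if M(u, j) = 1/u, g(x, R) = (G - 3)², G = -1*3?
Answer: 2269/3 ≈ 756.33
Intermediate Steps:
G = -3
g(x, R) = 36 (g(x, R) = (-3 - 3)² = (-6)² = 36)
g(0, 5)*21 + M(3, 3) = 36*21 + 1/3 = 756 + ⅓ = 2269/3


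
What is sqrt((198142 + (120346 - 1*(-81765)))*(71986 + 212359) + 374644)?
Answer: sqrt(113810313929) ≈ 3.3736e+5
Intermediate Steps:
sqrt((198142 + (120346 - 1*(-81765)))*(71986 + 212359) + 374644) = sqrt((198142 + (120346 + 81765))*284345 + 374644) = sqrt((198142 + 202111)*284345 + 374644) = sqrt(400253*284345 + 374644) = sqrt(113809939285 + 374644) = sqrt(113810313929)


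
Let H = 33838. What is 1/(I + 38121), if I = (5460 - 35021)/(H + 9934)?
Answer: 43772/1668602851 ≈ 2.6233e-5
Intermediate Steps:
I = -29561/43772 (I = (5460 - 35021)/(33838 + 9934) = -29561/43772 ≈ -0.67534)
1/(I + 38121) = 1/(-29561/43772 + 38121) = 1/(1668602851/43772) = 43772/1668602851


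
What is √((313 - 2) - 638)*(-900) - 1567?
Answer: -1567 - 900*I*√327 ≈ -1567.0 - 16275.0*I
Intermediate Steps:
√((313 - 2) - 638)*(-900) - 1567 = √(311 - 638)*(-900) - 1567 = √(-327)*(-900) - 1567 = (I*√327)*(-900) - 1567 = -900*I*√327 - 1567 = -1567 - 900*I*√327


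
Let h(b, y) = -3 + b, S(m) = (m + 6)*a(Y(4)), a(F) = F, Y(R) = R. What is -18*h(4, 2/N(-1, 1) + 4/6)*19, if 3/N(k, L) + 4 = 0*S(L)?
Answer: -342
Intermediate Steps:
S(m) = 24 + 4*m (S(m) = (m + 6)*4 = (6 + m)*4 = 24 + 4*m)
N(k, L) = -¾ (N(k, L) = 3/(-4 + 0*(24 + 4*L)) = 3/(-4 + 0) = 3/(-4) = 3*(-¼) = -¾)
-18*h(4, 2/N(-1, 1) + 4/6)*19 = -18*(-3 + 4)*19 = -18*1*19 = -18*19 = -342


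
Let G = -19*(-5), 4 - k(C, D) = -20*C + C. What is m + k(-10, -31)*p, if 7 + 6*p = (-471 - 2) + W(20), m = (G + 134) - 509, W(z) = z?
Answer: 13980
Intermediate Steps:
k(C, D) = 4 + 19*C (k(C, D) = 4 - (-20*C + C) = 4 - (-19)*C = 4 + 19*C)
G = 95
m = -280 (m = (95 + 134) - 509 = 229 - 509 = -280)
p = -230/3 (p = -7/6 + ((-471 - 2) + 20)/6 = -7/6 + (-473 + 20)/6 = -7/6 + (⅙)*(-453) = -7/6 - 151/2 = -230/3 ≈ -76.667)
m + k(-10, -31)*p = -280 + (4 + 19*(-10))*(-230/3) = -280 + (4 - 190)*(-230/3) = -280 - 186*(-230/3) = -280 + 14260 = 13980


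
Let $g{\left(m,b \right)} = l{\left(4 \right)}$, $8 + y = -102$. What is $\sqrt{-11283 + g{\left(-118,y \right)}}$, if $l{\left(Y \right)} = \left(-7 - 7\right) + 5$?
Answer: $2 i \sqrt{2823} \approx 106.26 i$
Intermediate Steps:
$y = -110$ ($y = -8 - 102 = -110$)
$l{\left(Y \right)} = -9$ ($l{\left(Y \right)} = -14 + 5 = -9$)
$g{\left(m,b \right)} = -9$
$\sqrt{-11283 + g{\left(-118,y \right)}} = \sqrt{-11283 - 9} = \sqrt{-11292} = 2 i \sqrt{2823}$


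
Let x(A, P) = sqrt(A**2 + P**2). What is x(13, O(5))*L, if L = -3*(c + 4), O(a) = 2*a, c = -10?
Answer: 18*sqrt(269) ≈ 295.22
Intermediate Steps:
L = 18 (L = -3*(-10 + 4) = -3*(-6) = 18)
x(13, O(5))*L = sqrt(13**2 + (2*5)**2)*18 = sqrt(169 + 10**2)*18 = sqrt(169 + 100)*18 = sqrt(269)*18 = 18*sqrt(269)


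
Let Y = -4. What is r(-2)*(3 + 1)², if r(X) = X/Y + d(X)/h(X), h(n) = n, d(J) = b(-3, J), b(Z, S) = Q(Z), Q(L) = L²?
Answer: -64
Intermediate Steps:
b(Z, S) = Z²
d(J) = 9 (d(J) = (-3)² = 9)
r(X) = 9/X - X/4 (r(X) = X/(-4) + 9/X = X*(-¼) + 9/X = -X/4 + 9/X = 9/X - X/4)
r(-2)*(3 + 1)² = (9/(-2) - ¼*(-2))*(3 + 1)² = (9*(-½) + ½)*4² = (-9/2 + ½)*16 = -4*16 = -64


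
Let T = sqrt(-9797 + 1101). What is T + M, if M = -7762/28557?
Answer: -7762/28557 + 2*I*sqrt(2174) ≈ -0.27181 + 93.252*I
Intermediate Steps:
T = 2*I*sqrt(2174) (T = sqrt(-8696) = 2*I*sqrt(2174) ≈ 93.252*I)
M = -7762/28557 (M = -7762*1/28557 = -7762/28557 ≈ -0.27181)
T + M = 2*I*sqrt(2174) - 7762/28557 = -7762/28557 + 2*I*sqrt(2174)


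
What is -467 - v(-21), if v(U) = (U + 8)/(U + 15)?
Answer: -2815/6 ≈ -469.17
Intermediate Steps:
v(U) = (8 + U)/(15 + U)
-467 - v(-21) = -467 - (8 - 21)/(15 - 21) = -467 - (-13)/(-6) = -467 - (-1)*(-13)/6 = -467 - 1*13/6 = -467 - 13/6 = -2815/6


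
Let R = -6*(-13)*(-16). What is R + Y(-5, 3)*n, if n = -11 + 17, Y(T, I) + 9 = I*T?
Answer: -1392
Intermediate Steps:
Y(T, I) = -9 + I*T
n = 6
R = -1248 (R = 78*(-16) = -1248)
R + Y(-5, 3)*n = -1248 + (-9 + 3*(-5))*6 = -1248 + (-9 - 15)*6 = -1248 - 24*6 = -1248 - 144 = -1392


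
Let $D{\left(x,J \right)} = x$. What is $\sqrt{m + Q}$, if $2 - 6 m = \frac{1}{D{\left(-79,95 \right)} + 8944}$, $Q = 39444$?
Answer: $\frac{\sqrt{12399440565990}}{17730} \approx 198.61$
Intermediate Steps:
$m = \frac{17729}{53190}$ ($m = \frac{1}{3} - \frac{1}{6 \left(-79 + 8944\right)} = \frac{1}{3} - \frac{1}{6 \cdot 8865} = \frac{1}{3} - \frac{1}{53190} = \frac{17729}{53190} \approx 0.33331$)
$\sqrt{m + Q} = \sqrt{\frac{17729}{53190} + 39444} = \sqrt{\frac{2098044089}{53190}} = \frac{\sqrt{12399440565990}}{17730}$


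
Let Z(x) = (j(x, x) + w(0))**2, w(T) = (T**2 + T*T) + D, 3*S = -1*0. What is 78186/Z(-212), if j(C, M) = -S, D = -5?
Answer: 78186/25 ≈ 3127.4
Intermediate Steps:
S = 0 (S = (-1*0)/3 = (1/3)*0 = 0)
w(T) = -5 + 2*T**2 (w(T) = (T**2 + T*T) - 5 = (T**2 + T**2) - 5 = 2*T**2 - 5 = -5 + 2*T**2)
j(C, M) = 0 (j(C, M) = -1*0 = 0)
Z(x) = 25 (Z(x) = (0 + (-5 + 2*0**2))**2 = (0 + (-5 + 2*0))**2 = (0 + (-5 + 0))**2 = (0 - 5)**2 = (-5)**2 = 25)
78186/Z(-212) = 78186/25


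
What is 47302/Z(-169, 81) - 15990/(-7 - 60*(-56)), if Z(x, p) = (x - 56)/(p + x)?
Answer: 13953519578/754425 ≈ 18496.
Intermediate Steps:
Z(x, p) = (-56 + x)/(p + x)
47302/Z(-169, 81) - 15990/(-7 - 60*(-56)) = 47302/(((-56 - 169)/(81 - 169))) - 15990/(-7 - 60*(-56)) = 47302/((-225/(-88))) - 15990/(-7 + 3360) = 47302/((-1/88*(-225))) - 15990/3353 = 47302/(225/88) - 15990*1/3353 = 47302*(88/225) - 15990/3353 = 4162576/225 - 15990/3353 = 13953519578/754425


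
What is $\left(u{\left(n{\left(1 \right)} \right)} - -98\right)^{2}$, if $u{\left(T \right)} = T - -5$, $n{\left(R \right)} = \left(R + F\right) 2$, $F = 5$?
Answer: $13225$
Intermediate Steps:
$n{\left(R \right)} = 10 + 2 R$ ($n{\left(R \right)} = \left(R + 5\right) 2 = \left(5 + R\right) 2 = 10 + 2 R$)
$u{\left(T \right)} = 5 + T$ ($u{\left(T \right)} = T + 5 = 5 + T$)
$\left(u{\left(n{\left(1 \right)} \right)} - -98\right)^{2} = \left(\left(5 + \left(10 + 2 \cdot 1\right)\right) - -98\right)^{2} = \left(\left(5 + \left(10 + 2\right)\right) + 98\right)^{2} = \left(\left(5 + 12\right) + 98\right)^{2} = \left(17 + 98\right)^{2} = 115^{2} = 13225$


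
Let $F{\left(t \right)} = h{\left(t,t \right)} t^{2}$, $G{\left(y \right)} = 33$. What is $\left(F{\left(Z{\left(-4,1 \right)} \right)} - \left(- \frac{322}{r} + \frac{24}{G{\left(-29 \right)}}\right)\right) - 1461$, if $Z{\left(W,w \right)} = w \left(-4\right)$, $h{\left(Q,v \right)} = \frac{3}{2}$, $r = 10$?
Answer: $- \frac{77304}{55} \approx -1405.5$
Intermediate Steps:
$h{\left(Q,v \right)} = \frac{3}{2}$ ($h{\left(Q,v \right)} = 3 \cdot \frac{1}{2} = \frac{3}{2}$)
$Z{\left(W,w \right)} = - 4 w$
$F{\left(t \right)} = \frac{3 t^{2}}{2}$
$\left(F{\left(Z{\left(-4,1 \right)} \right)} - \left(- \frac{322}{r} + \frac{24}{G{\left(-29 \right)}}\right)\right) - 1461 = \left(\frac{3 \left(\left(-4\right) 1\right)^{2}}{2} + \left(- \frac{24}{33} + \frac{322}{10}\right)\right) - 1461 = \left(\frac{3 \left(-4\right)^{2}}{2} + \left(\left(-24\right) \frac{1}{33} + 322 \cdot \frac{1}{10}\right)\right) - 1461 = \left(\frac{3}{2} \cdot 16 + \left(- \frac{8}{11} + \frac{161}{5}\right)\right) - 1461 = \left(24 + \frac{1731}{55}\right) - 1461 = \frac{3051}{55} - 1461 = - \frac{77304}{55}$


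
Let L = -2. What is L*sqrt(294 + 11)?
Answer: -2*sqrt(305) ≈ -34.928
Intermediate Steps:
L*sqrt(294 + 11) = -2*sqrt(294 + 11) = -2*sqrt(305)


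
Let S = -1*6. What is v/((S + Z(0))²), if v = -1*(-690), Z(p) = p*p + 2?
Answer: 345/8 ≈ 43.125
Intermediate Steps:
Z(p) = 2 + p² (Z(p) = p² + 2 = 2 + p²)
S = -6
v = 690
v/((S + Z(0))²) = 690/((-6 + (2 + 0²))²) = 690/((-6 + (2 + 0))²) = 690/((-6 + 2)²) = 690/((-4)²) = 690/16 = 690*(1/16) = 345/8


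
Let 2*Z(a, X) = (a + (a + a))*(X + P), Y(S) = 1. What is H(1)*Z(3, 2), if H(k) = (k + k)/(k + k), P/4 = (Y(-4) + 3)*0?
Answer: 9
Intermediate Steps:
P = 0 (P = 4*((1 + 3)*0) = 4*(4*0) = 4*0 = 0)
H(k) = 1 (H(k) = (2*k)/((2*k)) = (2*k)*(1/(2*k)) = 1)
Z(a, X) = 3*X*a/2 (Z(a, X) = ((a + (a + a))*(X + 0))/2 = ((a + 2*a)*X)/2 = ((3*a)*X)/2 = (3*X*a)/2 = 3*X*a/2)
H(1)*Z(3, 2) = 1*((3/2)*2*3) = 1*9 = 9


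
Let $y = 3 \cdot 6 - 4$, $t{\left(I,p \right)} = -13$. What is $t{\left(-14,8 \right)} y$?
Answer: $-182$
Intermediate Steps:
$y = 14$ ($y = 18 - 4 = 14$)
$t{\left(-14,8 \right)} y = \left(-13\right) 14 = -182$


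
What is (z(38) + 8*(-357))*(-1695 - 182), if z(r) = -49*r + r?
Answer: 8784360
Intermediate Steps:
z(r) = -48*r
(z(38) + 8*(-357))*(-1695 - 182) = (-48*38 + 8*(-357))*(-1695 - 182) = (-1824 - 2856)*(-1877) = -4680*(-1877) = 8784360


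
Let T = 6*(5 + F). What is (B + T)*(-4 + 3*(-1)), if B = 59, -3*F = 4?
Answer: -567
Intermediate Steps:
F = -4/3 (F = -⅓*4 = -4/3 ≈ -1.3333)
T = 22 (T = 6*(5 - 4/3) = 6*(11/3) = 22)
(B + T)*(-4 + 3*(-1)) = (59 + 22)*(-4 + 3*(-1)) = 81*(-4 - 3) = 81*(-7) = -567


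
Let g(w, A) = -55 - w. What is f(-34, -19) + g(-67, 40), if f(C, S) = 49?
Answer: 61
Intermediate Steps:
f(-34, -19) + g(-67, 40) = 49 + (-55 - 1*(-67)) = 49 + (-55 + 67) = 49 + 12 = 61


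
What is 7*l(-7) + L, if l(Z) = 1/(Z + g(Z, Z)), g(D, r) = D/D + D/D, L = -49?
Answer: -252/5 ≈ -50.400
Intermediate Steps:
g(D, r) = 2 (g(D, r) = 1 + 1 = 2)
l(Z) = 1/(2 + Z) (l(Z) = 1/(Z + 2) = 1/(2 + Z))
7*l(-7) + L = 7/(2 - 7) - 49 = 7/(-5) - 49 = 7*(-⅕) - 49 = -7/5 - 49 = -252/5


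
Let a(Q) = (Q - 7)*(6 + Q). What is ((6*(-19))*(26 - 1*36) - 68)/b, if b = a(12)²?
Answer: 268/2025 ≈ 0.13235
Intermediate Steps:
a(Q) = (-7 + Q)*(6 + Q)
b = 8100 (b = (-42 + 12² - 1*12)² = (-42 + 144 - 12)² = 90² = 8100)
((6*(-19))*(26 - 1*36) - 68)/b = ((6*(-19))*(26 - 1*36) - 68)/8100 = (-114*(26 - 36) - 68)*(1/8100) = (-114*(-10) - 68)*(1/8100) = (1140 - 68)*(1/8100) = 1072*(1/8100) = 268/2025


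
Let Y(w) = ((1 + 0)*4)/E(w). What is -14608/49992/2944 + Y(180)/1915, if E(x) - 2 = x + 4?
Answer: -16022631/182023538240 ≈ -8.8025e-5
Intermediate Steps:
E(x) = 6 + x (E(x) = 2 + (x + 4) = 2 + (4 + x) = 6 + x)
Y(w) = 4/(6 + w) (Y(w) = ((1 + 0)*4)/(6 + w) = (1*4)/(6 + w) = 4/(6 + w))
-14608/49992/2944 + Y(180)/1915 = -14608/49992/2944 + (4/(6 + 180))/1915 = -14608*1/49992*(1/2944) + (4/186)*(1/1915) = -1826/6249*1/2944 + (4*(1/186))*(1/1915) = -913/9198528 + (2/93)*(1/1915) = -913/9198528 + 2/178095 = -16022631/182023538240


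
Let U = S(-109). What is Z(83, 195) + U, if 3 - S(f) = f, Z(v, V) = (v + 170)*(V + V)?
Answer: 98782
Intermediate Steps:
Z(v, V) = 2*V*(170 + v) (Z(v, V) = (170 + v)*(2*V) = 2*V*(170 + v))
S(f) = 3 - f
U = 112 (U = 3 - 1*(-109) = 3 + 109 = 112)
Z(83, 195) + U = 2*195*(170 + 83) + 112 = 2*195*253 + 112 = 98670 + 112 = 98782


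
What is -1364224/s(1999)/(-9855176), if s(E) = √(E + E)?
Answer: 85264*√3998/2462562103 ≈ 0.0021893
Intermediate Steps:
s(E) = √2*√E (s(E) = √(2*E) = √2*√E)
-1364224/s(1999)/(-9855176) = -1364224*√3998/3998/(-9855176) = -1364224*√3998/3998*(-1/9855176) = -682112*√3998/1999*(-1/9855176) = 85264*√3998/2462562103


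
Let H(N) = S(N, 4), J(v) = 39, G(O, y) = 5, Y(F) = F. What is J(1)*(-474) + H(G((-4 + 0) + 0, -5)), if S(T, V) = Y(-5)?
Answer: -18491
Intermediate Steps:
S(T, V) = -5
H(N) = -5
J(1)*(-474) + H(G((-4 + 0) + 0, -5)) = 39*(-474) - 5 = -18486 - 5 = -18491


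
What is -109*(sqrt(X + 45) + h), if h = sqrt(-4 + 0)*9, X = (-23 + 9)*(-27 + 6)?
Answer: -1962*I - 109*sqrt(339) ≈ -2006.9 - 1962.0*I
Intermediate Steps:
X = 294 (X = -14*(-21) = 294)
h = 18*I (h = sqrt(-4)*9 = (2*I)*9 = 18*I ≈ 18.0*I)
-109*(sqrt(X + 45) + h) = -109*(sqrt(294 + 45) + 18*I) = -109*(sqrt(339) + 18*I) = -1962*I - 109*sqrt(339)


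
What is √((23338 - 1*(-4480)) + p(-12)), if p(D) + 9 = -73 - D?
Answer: 2*√6937 ≈ 166.58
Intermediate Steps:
p(D) = -82 - D (p(D) = -9 + (-73 - D) = -82 - D)
√((23338 - 1*(-4480)) + p(-12)) = √((23338 - 1*(-4480)) + (-82 - 1*(-12))) = √((23338 + 4480) + (-82 + 12)) = √(27818 - 70) = √27748 = 2*√6937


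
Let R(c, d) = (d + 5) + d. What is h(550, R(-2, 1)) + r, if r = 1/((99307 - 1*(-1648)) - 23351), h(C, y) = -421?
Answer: -32671283/77604 ≈ -421.00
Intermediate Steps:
R(c, d) = 5 + 2*d (R(c, d) = (5 + d) + d = 5 + 2*d)
r = 1/77604 (r = 1/((99307 + 1648) - 23351) = 1/(100955 - 23351) = 1/77604 ≈ 1.2886e-5)
h(550, R(-2, 1)) + r = -421 + 1/77604 = -32671283/77604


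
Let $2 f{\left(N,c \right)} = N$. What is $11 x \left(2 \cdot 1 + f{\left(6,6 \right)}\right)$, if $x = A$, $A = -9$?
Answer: $-495$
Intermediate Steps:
$f{\left(N,c \right)} = \frac{N}{2}$
$x = -9$
$11 x \left(2 \cdot 1 + f{\left(6,6 \right)}\right) = 11 \left(-9\right) \left(2 \cdot 1 + \frac{1}{2} \cdot 6\right) = - 99 \left(2 + 3\right) = \left(-99\right) 5 = -495$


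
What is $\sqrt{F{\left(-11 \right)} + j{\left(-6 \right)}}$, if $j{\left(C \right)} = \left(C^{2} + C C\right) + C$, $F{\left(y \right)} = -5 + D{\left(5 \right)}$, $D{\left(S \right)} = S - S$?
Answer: $\sqrt{61} \approx 7.8102$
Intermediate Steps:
$D{\left(S \right)} = 0$
$F{\left(y \right)} = -5$ ($F{\left(y \right)} = -5 + 0 = -5$)
$j{\left(C \right)} = C + 2 C^{2}$ ($j{\left(C \right)} = \left(C^{2} + C^{2}\right) + C = 2 C^{2} + C = C + 2 C^{2}$)
$\sqrt{F{\left(-11 \right)} + j{\left(-6 \right)}} = \sqrt{-5 - 6 \left(1 + 2 \left(-6\right)\right)} = \sqrt{-5 - 6 \left(1 - 12\right)} = \sqrt{-5 - -66} = \sqrt{-5 + 66} = \sqrt{61}$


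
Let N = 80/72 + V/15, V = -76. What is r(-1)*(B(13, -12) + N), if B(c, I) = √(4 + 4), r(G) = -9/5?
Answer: 178/25 - 18*√2/5 ≈ 2.0288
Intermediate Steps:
r(G) = -9/5 (r(G) = -9*⅕ = -9/5)
N = -178/45 (N = 80/72 - 76/15 = 80*(1/72) - 76*1/15 = 10/9 - 76/15 = -178/45 ≈ -3.9556)
B(c, I) = 2*√2 (B(c, I) = √8 = 2*√2)
r(-1)*(B(13, -12) + N) = -9*(2*√2 - 178/45)/5 = -9*(-178/45 + 2*√2)/5 = 178/25 - 18*√2/5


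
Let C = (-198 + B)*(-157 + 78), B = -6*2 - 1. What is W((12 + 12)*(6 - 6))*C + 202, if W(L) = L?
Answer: 202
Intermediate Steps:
B = -13 (B = -12 - 1 = -13)
C = 16669 (C = (-198 - 13)*(-157 + 78) = -211*(-79) = 16669)
W((12 + 12)*(6 - 6))*C + 202 = ((12 + 12)*(6 - 6))*16669 + 202 = (24*0)*16669 + 202 = 0*16669 + 202 = 0 + 202 = 202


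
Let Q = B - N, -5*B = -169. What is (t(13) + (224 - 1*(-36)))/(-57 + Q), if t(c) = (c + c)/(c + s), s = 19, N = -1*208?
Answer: 6955/4928 ≈ 1.4113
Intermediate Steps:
B = 169/5 (B = -⅕*(-169) = 169/5 ≈ 33.800)
N = -208
Q = 1209/5 (Q = 169/5 - 1*(-208) = 169/5 + 208 = 1209/5 ≈ 241.80)
t(c) = 2*c/(19 + c) (t(c) = (c + c)/(c + 19) = (2*c)/(19 + c) = 2*c/(19 + c))
(t(13) + (224 - 1*(-36)))/(-57 + Q) = (2*13/(19 + 13) + (224 - 1*(-36)))/(-57 + 1209/5) = (2*13/32 + (224 + 36))/(924/5) = (2*13*(1/32) + 260)*(5/924) = (13/16 + 260)*(5/924) = (4173/16)*(5/924) = 6955/4928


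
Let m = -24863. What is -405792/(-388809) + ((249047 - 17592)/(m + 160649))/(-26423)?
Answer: 23108577184087/22142817446154 ≈ 1.0436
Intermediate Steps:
-405792/(-388809) + ((249047 - 17592)/(m + 160649))/(-26423) = -405792/(-388809) + ((249047 - 17592)/(-24863 + 160649))/(-26423) = -405792*(-1/388809) + (231455/135786)*(-1/26423) = 45088/43201 + (231455*(1/135786))*(-1/26423) = 45088/43201 + (33065/19398)*(-1/26423) = 45088/43201 - 33065/512553354 = 23108577184087/22142817446154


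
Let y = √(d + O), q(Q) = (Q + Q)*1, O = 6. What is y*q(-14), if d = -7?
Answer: -28*I ≈ -28.0*I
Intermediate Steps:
q(Q) = 2*Q (q(Q) = (2*Q)*1 = 2*Q)
y = I (y = √(-7 + 6) = √(-1) = I ≈ 1.0*I)
y*q(-14) = I*(2*(-14)) = I*(-28) = -28*I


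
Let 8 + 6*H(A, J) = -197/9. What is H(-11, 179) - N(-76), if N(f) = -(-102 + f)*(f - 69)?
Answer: 1393471/54 ≈ 25805.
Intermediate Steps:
H(A, J) = -269/54 (H(A, J) = -4/3 + (-197/9)/6 = -4/3 + (-197*1/9)/6 = -4/3 + (1/6)*(-197/9) = -4/3 - 197/54 = -269/54)
N(f) = -(-102 + f)*(-69 + f)
H(-11, 179) - N(-76) = -269/54 - (-7038 - 1*(-76)**2 + 171*(-76)) = -269/54 - (-7038 - 1*5776 - 12996) = -269/54 - (-7038 - 5776 - 12996) = -269/54 - 1*(-25810) = -269/54 + 25810 = 1393471/54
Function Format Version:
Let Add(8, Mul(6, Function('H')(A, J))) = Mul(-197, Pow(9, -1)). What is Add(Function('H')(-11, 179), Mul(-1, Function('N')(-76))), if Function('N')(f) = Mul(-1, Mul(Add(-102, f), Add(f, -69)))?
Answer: Rational(1393471, 54) ≈ 25805.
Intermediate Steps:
Function('H')(A, J) = Rational(-269, 54) (Function('H')(A, J) = Add(Rational(-4, 3), Mul(Rational(1, 6), Mul(-197, Pow(9, -1)))) = Add(Rational(-4, 3), Mul(Rational(1, 6), Mul(-197, Rational(1, 9)))) = Add(Rational(-4, 3), Mul(Rational(1, 6), Rational(-197, 9))) = Add(Rational(-4, 3), Rational(-197, 54)) = Rational(-269, 54))
Function('N')(f) = Mul(-1, Add(-102, f), Add(-69, f)) (Function('N')(f) = Mul(-1, Mul(Add(-102, f), Add(-69, f))) = Mul(-1, Add(-102, f), Add(-69, f)))
Add(Function('H')(-11, 179), Mul(-1, Function('N')(-76))) = Add(Rational(-269, 54), Mul(-1, Add(-7038, Mul(-1, Pow(-76, 2)), Mul(171, -76)))) = Add(Rational(-269, 54), Mul(-1, Add(-7038, Mul(-1, 5776), -12996))) = Add(Rational(-269, 54), Mul(-1, Add(-7038, -5776, -12996))) = Add(Rational(-269, 54), Mul(-1, -25810)) = Add(Rational(-269, 54), 25810) = Rational(1393471, 54)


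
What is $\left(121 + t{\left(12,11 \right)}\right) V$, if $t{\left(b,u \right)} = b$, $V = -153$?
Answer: $-20349$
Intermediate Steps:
$\left(121 + t{\left(12,11 \right)}\right) V = \left(121 + 12\right) \left(-153\right) = 133 \left(-153\right) = -20349$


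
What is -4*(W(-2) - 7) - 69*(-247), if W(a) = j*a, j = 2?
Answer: 17087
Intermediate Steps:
W(a) = 2*a
-4*(W(-2) - 7) - 69*(-247) = -4*(2*(-2) - 7) - 69*(-247) = -4*(-4 - 7) + 17043 = -4*(-11) + 17043 = 44 + 17043 = 17087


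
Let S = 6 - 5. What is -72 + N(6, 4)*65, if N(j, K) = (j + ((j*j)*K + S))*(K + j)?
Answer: 98078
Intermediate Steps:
S = 1
N(j, K) = (K + j)*(1 + j + K*j**2) (N(j, K) = (j + ((j*j)*K + 1))*(K + j) = (j + (j**2*K + 1))*(K + j) = (j + (K*j**2 + 1))*(K + j) = (j + (1 + K*j**2))*(K + j) = (1 + j + K*j**2)*(K + j) = (K + j)*(1 + j + K*j**2))
-72 + N(6, 4)*65 = -72 + (4 + 6 + 6**2 + 4*6 + 4*6**3 + 4**2*6**2)*65 = -72 + (4 + 6 + 36 + 24 + 4*216 + 16*36)*65 = -72 + (4 + 6 + 36 + 24 + 864 + 576)*65 = -72 + 1510*65 = -72 + 98150 = 98078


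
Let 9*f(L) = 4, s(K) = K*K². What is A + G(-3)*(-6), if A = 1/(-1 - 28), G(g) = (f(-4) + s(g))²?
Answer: -3313045/783 ≈ -4231.2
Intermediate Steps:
s(K) = K³
f(L) = 4/9 (f(L) = (⅑)*4 = 4/9)
G(g) = (4/9 + g³)²
A = -1/29 (A = 1/(-29) = -1/29 ≈ -0.034483)
A + G(-3)*(-6) = -1/29 + ((4 + 9*(-3)³)²/81)*(-6) = -1/29 + ((4 + 9*(-27))²/81)*(-6) = -1/29 + ((4 - 243)²/81)*(-6) = -1/29 + ((1/81)*(-239)²)*(-6) = -1/29 + ((1/81)*57121)*(-6) = -1/29 + (57121/81)*(-6) = -1/29 - 114242/27 = -3313045/783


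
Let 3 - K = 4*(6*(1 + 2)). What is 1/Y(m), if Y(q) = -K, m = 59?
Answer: 1/69 ≈ 0.014493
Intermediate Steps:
K = -69 (K = 3 - 4*6*(1 + 2) = 3 - 4*6*3 = 3 - 4*18 = 3 - 1*72 = 3 - 72 = -69)
Y(q) = 69 (Y(q) = -1*(-69) = 69)
1/Y(m) = 1/69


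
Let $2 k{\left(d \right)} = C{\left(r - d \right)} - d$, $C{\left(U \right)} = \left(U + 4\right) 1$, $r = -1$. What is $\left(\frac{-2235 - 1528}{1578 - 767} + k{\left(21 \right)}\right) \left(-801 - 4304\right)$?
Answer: $\frac{199886275}{1622} \approx 1.2323 \cdot 10^{5}$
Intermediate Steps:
$C{\left(U \right)} = 4 + U$ ($C{\left(U \right)} = \left(4 + U\right) 1 = 4 + U$)
$k{\left(d \right)} = \frac{3}{2} - d$ ($k{\left(d \right)} = \frac{\left(4 - \left(1 + d\right)\right) - d}{2} = \frac{\left(3 - d\right) - d}{2} = \frac{3 - 2 d}{2} = \frac{3}{2} - d$)
$\left(\frac{-2235 - 1528}{1578 - 767} + k{\left(21 \right)}\right) \left(-801 - 4304\right) = \left(\frac{-2235 - 1528}{1578 - 767} + \left(\frac{3}{2} - 21\right)\right) \left(-801 - 4304\right) = \left(- \frac{3763}{811} + \left(\frac{3}{2} - 21\right)\right) \left(-5105\right) = \left(\left(-3763\right) \frac{1}{811} - \frac{39}{2}\right) \left(-5105\right) = \left(- \frac{3763}{811} - \frac{39}{2}\right) \left(-5105\right) = \left(- \frac{39155}{1622}\right) \left(-5105\right) = \frac{199886275}{1622}$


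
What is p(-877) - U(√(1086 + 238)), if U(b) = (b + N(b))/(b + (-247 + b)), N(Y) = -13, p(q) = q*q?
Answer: 42850483414/55713 + 442*√331/55713 ≈ 7.6913e+5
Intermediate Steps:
p(q) = q²
U(b) = (-13 + b)/(-247 + 2*b) (U(b) = (b - 13)/(b + (-247 + b)) = (-13 + b)/(-247 + 2*b))
p(-877) - U(√(1086 + 238)) = (-877)² - (-13 + √(1086 + 238))/(-247 + 2*√(1086 + 238)) = 769129 - (-13 + √1324)/(-247 + 2*√1324) = 769129 - (-13 + 2*√331)/(-247 + 2*(2*√331)) = 769129 - (-13 + 2*√331)/(-247 + 4*√331)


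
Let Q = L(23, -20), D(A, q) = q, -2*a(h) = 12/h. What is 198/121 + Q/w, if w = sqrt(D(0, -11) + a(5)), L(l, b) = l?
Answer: 18/11 - 23*I*sqrt(305)/61 ≈ 1.6364 - 6.5849*I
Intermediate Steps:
a(h) = -6/h
Q = 23
w = I*sqrt(305)/5 (w = sqrt(-11 - 6/5) = sqrt(-61/5) = I*sqrt(305)/5 ≈ 3.4929*I)
198/121 + Q/w = 198/121 + 23/((I*sqrt(305)/5)) = 198*(1/121) + 23*(-I*sqrt(305)/61) = 18/11 - 23*I*sqrt(305)/61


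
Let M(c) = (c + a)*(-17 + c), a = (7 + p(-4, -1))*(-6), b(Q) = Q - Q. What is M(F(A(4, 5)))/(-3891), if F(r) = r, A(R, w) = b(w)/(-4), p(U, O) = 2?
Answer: -306/1297 ≈ -0.23593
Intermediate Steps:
b(Q) = 0
A(R, w) = 0 (A(R, w) = 0/(-4) = 0*(-1/4) = 0)
a = -54 (a = (7 + 2)*(-6) = 9*(-6) = -54)
M(c) = (-54 + c)*(-17 + c) (M(c) = (c - 54)*(-17 + c) = (-54 + c)*(-17 + c))
M(F(A(4, 5)))/(-3891) = (918 + 0**2 - 71*0)/(-3891) = (918 + 0 + 0)*(-1/3891) = 918*(-1/3891) = -306/1297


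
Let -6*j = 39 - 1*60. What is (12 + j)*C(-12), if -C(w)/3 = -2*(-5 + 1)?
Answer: -372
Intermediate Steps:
j = 7/2 (j = -(39 - 1*60)/6 = -(39 - 60)/6 = -⅙*(-21) = 7/2 ≈ 3.5000)
C(w) = -24 (C(w) = -(-6)*(-5 + 1) = -(-6)*(-4) = -3*8 = -24)
(12 + j)*C(-12) = (12 + 7/2)*(-24) = (31/2)*(-24) = -372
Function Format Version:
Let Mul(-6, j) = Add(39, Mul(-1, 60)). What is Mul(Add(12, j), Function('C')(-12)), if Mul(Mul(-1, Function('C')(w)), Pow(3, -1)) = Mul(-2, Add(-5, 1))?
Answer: -372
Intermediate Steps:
j = Rational(7, 2) (j = Mul(Rational(-1, 6), Add(39, Mul(-1, 60))) = Mul(Rational(-1, 6), Add(39, -60)) = Mul(Rational(-1, 6), -21) = Rational(7, 2) ≈ 3.5000)
Function('C')(w) = -24 (Function('C')(w) = Mul(-3, Mul(-2, Add(-5, 1))) = Mul(-3, Mul(-2, -4)) = Mul(-3, 8) = -24)
Mul(Add(12, j), Function('C')(-12)) = Mul(Add(12, Rational(7, 2)), -24) = Mul(Rational(31, 2), -24) = -372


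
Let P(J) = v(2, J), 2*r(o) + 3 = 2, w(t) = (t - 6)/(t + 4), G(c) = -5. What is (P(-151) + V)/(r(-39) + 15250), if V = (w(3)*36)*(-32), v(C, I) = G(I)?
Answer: 6842/213493 ≈ 0.032048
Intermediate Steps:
v(C, I) = -5
w(t) = (-6 + t)/(4 + t)
r(o) = -1/2 (r(o) = -3/2 + (1/2)*2 = -3/2 + 1 = -1/2)
P(J) = -5
V = 3456/7 (V = (((-6 + 3)/(4 + 3))*36)*(-32) = ((-3/7)*36)*(-32) = (((1/7)*(-3))*36)*(-32) = -3/7*36*(-32) = -108/7*(-32) = 3456/7 ≈ 493.71)
(P(-151) + V)/(r(-39) + 15250) = (-5 + 3456/7)/(-1/2 + 15250) = 3421/(7*(30499/2)) = (3421/7)*(2/30499) = 6842/213493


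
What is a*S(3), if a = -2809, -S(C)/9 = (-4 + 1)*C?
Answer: -227529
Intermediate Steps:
S(C) = 27*C (S(C) = -9*(-4 + 1)*C = -(-27)*C = 27*C)
a*S(3) = -75843*3 = -2809*81 = -227529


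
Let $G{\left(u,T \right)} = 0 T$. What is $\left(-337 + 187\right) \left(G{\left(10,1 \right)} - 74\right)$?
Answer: $11100$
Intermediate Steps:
$G{\left(u,T \right)} = 0$
$\left(-337 + 187\right) \left(G{\left(10,1 \right)} - 74\right) = \left(-337 + 187\right) \left(0 - 74\right) = \left(-150\right) \left(-74\right) = 11100$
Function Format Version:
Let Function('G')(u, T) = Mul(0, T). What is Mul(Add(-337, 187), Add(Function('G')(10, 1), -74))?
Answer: 11100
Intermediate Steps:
Function('G')(u, T) = 0
Mul(Add(-337, 187), Add(Function('G')(10, 1), -74)) = Mul(Add(-337, 187), Add(0, -74)) = Mul(-150, -74) = 11100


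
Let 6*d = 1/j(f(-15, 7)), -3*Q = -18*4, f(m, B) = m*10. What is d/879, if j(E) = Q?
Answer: 1/126576 ≈ 7.9004e-6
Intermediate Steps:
f(m, B) = 10*m
Q = 24 (Q = -(-6)*4 = -⅓*(-72) = 24)
j(E) = 24
d = 1/144 (d = (⅙)/24 = (⅙)*(1/24) = 1/144 ≈ 0.0069444)
d/879 = (1/144)/879 = (1/144)*(1/879) = 1/126576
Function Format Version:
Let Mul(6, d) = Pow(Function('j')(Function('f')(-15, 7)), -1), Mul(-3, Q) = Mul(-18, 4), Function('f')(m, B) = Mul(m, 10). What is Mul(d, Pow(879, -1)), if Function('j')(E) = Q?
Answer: Rational(1, 126576) ≈ 7.9004e-6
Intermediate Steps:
Function('f')(m, B) = Mul(10, m)
Q = 24 (Q = Mul(Rational(-1, 3), Mul(-18, 4)) = Mul(Rational(-1, 3), -72) = 24)
Function('j')(E) = 24
d = Rational(1, 144) (d = Mul(Rational(1, 6), Pow(24, -1)) = Mul(Rational(1, 6), Rational(1, 24)) = Rational(1, 144) ≈ 0.0069444)
Mul(d, Pow(879, -1)) = Mul(Rational(1, 144), Pow(879, -1)) = Mul(Rational(1, 144), Rational(1, 879)) = Rational(1, 126576)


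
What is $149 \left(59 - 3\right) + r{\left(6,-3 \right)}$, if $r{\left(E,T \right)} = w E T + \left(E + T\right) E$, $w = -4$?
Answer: $8434$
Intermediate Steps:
$r{\left(E,T \right)} = E \left(E + T\right) - 4 E T$ ($r{\left(E,T \right)} = - 4 E T + \left(E + T\right) E = - 4 E T + E \left(E + T\right) = E \left(E + T\right) - 4 E T$)
$149 \left(59 - 3\right) + r{\left(6,-3 \right)} = 149 \left(59 - 3\right) + 6 \left(6 - -9\right) = 149 \cdot 56 + 6 \left(6 + 9\right) = 8344 + 6 \cdot 15 = 8344 + 90 = 8434$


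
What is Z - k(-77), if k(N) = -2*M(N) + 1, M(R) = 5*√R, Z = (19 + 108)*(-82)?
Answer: -10415 + 10*I*√77 ≈ -10415.0 + 87.75*I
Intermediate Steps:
Z = -10414 (Z = 127*(-82) = -10414)
k(N) = 1 - 10*√N (k(N) = -10*√N + 1 = 1 - 10*√N)
Z - k(-77) = -10414 - (1 - 10*I*√77) = -10414 + (-1 + 10*I*√77) = -10415 + 10*I*√77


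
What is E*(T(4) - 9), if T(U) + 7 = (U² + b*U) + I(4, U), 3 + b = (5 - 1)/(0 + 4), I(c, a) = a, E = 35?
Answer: -140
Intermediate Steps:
b = -2 (b = -3 + (5 - 1)/(0 + 4) = -3 + 4/4 = -3 + 4*(¼) = -3 + 1 = -2)
T(U) = -7 + U² - U (T(U) = -7 + ((U² - 2*U) + U) = -7 + (U² - U) = -7 + U² - U)
E*(T(4) - 9) = 35*((-7 + 4² - 1*4) - 9) = 35*((-7 + 16 - 4) - 9) = 35*(5 - 9) = 35*(-4) = -140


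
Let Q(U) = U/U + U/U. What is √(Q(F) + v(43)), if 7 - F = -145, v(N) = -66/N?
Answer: 2*√215/43 ≈ 0.68199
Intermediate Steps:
F = 152 (F = 7 - 1*(-145) = 7 + 145 = 152)
Q(U) = 2 (Q(U) = 1 + 1 = 2)
√(Q(F) + v(43)) = √(2 - 66/43) = √(20/43) = 2*√215/43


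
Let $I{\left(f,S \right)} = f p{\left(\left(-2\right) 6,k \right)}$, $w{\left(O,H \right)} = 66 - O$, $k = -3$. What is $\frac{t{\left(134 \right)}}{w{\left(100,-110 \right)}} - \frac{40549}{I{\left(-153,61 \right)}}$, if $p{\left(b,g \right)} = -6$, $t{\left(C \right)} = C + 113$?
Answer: $- \frac{23609}{459} \approx -51.436$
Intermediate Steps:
$t{\left(C \right)} = 113 + C$
$I{\left(f,S \right)} = - 6 f$ ($I{\left(f,S \right)} = f \left(-6\right) = - 6 f$)
$\frac{t{\left(134 \right)}}{w{\left(100,-110 \right)}} - \frac{40549}{I{\left(-153,61 \right)}} = \frac{113 + 134}{66 - 100} - \frac{40549}{\left(-6\right) \left(-153\right)} = \frac{247}{66 - 100} - \frac{40549}{918} = \frac{247}{-34} - \frac{40549}{918} = 247 \left(- \frac{1}{34}\right) - \frac{40549}{918} = - \frac{247}{34} - \frac{40549}{918} = - \frac{23609}{459}$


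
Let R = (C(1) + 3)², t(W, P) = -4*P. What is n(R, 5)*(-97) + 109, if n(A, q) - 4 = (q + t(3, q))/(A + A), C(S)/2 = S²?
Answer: -2499/10 ≈ -249.90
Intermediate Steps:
C(S) = 2*S²
R = 25 (R = (2*1² + 3)² = (2*1 + 3)² = (2 + 3)² = 5² = 25)
n(A, q) = 4 - 3*q/(2*A) (n(A, q) = 4 + (q - 4*q)/(A + A) = 4 + (-3*q)/((2*A)) = 4 + (-3*q)*(1/(2*A)) = 4 - 3*q/(2*A))
n(R, 5)*(-97) + 109 = (4 - 3/2*5/25)*(-97) + 109 = (4 - 3/2*5*1/25)*(-97) + 109 = (4 - 3/10)*(-97) + 109 = (37/10)*(-97) + 109 = -3589/10 + 109 = -2499/10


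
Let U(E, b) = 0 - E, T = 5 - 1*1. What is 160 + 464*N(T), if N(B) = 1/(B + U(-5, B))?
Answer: 1904/9 ≈ 211.56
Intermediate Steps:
T = 4 (T = 5 - 1 = 4)
U(E, b) = -E
N(B) = 1/(5 + B) (N(B) = 1/(B - 1*(-5)) = 1/(B + 5) = 1/(5 + B))
160 + 464*N(T) = 160 + 464/(5 + 4) = 160 + 464/9 = 1904/9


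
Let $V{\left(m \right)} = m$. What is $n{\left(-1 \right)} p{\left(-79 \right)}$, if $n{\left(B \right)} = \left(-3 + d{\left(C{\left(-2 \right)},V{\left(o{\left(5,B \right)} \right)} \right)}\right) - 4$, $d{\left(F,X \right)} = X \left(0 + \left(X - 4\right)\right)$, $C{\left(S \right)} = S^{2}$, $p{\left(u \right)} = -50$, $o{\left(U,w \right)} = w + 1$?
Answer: $350$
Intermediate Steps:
$o{\left(U,w \right)} = 1 + w$
$d{\left(F,X \right)} = X \left(-4 + X\right)$ ($d{\left(F,X \right)} = X \left(0 + \left(-4 + X\right)\right) = X \left(-4 + X\right)$)
$n{\left(B \right)} = -7 + \left(1 + B\right) \left(-3 + B\right)$ ($n{\left(B \right)} = \left(-3 + \left(1 + B\right) \left(-4 + \left(1 + B\right)\right)\right) - 4 = \left(-3 + \left(1 + B\right) \left(-3 + B\right)\right) - 4 = -7 + \left(1 + B\right) \left(-3 + B\right)$)
$n{\left(-1 \right)} p{\left(-79 \right)} = \left(-7 + \left(1 - 1\right) \left(-3 - 1\right)\right) \left(-50\right) = \left(-7 + 0 \left(-4\right)\right) \left(-50\right) = \left(-7 + 0\right) \left(-50\right) = \left(-7\right) \left(-50\right) = 350$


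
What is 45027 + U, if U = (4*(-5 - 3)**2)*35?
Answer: 53987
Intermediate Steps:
U = 8960 (U = (4*(-8)**2)*35 = (4*64)*35 = 256*35 = 8960)
45027 + U = 45027 + 8960 = 53987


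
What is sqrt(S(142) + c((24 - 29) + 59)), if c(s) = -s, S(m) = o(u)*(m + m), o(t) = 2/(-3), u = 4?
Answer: I*sqrt(2190)/3 ≈ 15.599*I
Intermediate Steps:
o(t) = -2/3 (o(t) = 2*(-1/3) = -2/3)
S(m) = -4*m/3 (S(m) = -2*(m + m)/3 = -4*m/3)
sqrt(S(142) + c((24 - 29) + 59)) = sqrt(-4/3*142 - ((24 - 29) + 59)) = sqrt(-568/3 - (-5 + 59)) = sqrt(-568/3 - 1*54) = sqrt(-568/3 - 54) = sqrt(-730/3) = I*sqrt(2190)/3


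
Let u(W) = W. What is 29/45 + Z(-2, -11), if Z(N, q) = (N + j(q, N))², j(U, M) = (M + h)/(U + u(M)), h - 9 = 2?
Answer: 60026/7605 ≈ 7.8930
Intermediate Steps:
h = 11 (h = 9 + 2 = 11)
j(U, M) = (11 + M)/(M + U) (j(U, M) = (M + 11)/(U + M) = (11 + M)/(M + U))
Z(N, q) = (N + (11 + N)/(N + q))²
29/45 + Z(-2, -11) = 29/45 + (11 - 2 - 2*(-2 - 11))²/(-2 - 11)² = (1/45)*29 + (11 - 2 - 2*(-13))²/(-13)² = 29/45 + (11 - 2 + 26)²/169 = 29/45 + (1/169)*35² = 29/45 + (1/169)*1225 = 29/45 + 1225/169 = 60026/7605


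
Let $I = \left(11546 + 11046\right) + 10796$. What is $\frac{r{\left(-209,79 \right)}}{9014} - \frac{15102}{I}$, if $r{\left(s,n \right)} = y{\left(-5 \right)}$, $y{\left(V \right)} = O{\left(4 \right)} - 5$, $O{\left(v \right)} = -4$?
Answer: $- \frac{17053740}{37619929} \approx -0.45332$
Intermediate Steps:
$I = 33388$ ($I = 22592 + 10796 = 33388$)
$y{\left(V \right)} = -9$ ($y{\left(V \right)} = -4 - 5 = -9$)
$r{\left(s,n \right)} = -9$
$\frac{r{\left(-209,79 \right)}}{9014} - \frac{15102}{I} = - \frac{9}{9014} - \frac{15102}{33388} = \left(-9\right) \frac{1}{9014} - \frac{7551}{16694} = - \frac{9}{9014} - \frac{7551}{16694} = - \frac{17053740}{37619929}$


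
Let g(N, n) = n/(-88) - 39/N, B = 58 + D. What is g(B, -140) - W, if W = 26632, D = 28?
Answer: -12596398/473 ≈ -26631.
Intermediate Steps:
B = 86 (B = 58 + 28 = 86)
g(N, n) = -39/N - n/88 (g(N, n) = n*(-1/88) - 39/N = -n/88 - 39/N = -39/N - n/88)
g(B, -140) - W = (-39/86 - 1/88*(-140)) - 1*26632 = (-39*1/86 + 35/22) - 26632 = (-39/86 + 35/22) - 26632 = 538/473 - 26632 = -12596398/473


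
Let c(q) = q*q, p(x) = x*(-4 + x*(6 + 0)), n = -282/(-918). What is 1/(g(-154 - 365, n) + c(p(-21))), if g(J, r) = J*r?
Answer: 51/380089769 ≈ 1.3418e-7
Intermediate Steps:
n = 47/153 (n = -282*(-1/918) = 47/153 ≈ 0.30719)
p(x) = x*(-4 + 6*x) (p(x) = x*(-4 + x*6) = x*(-4 + 6*x))
c(q) = q²
1/(g(-154 - 365, n) + c(p(-21))) = 1/((-154 - 365)*(47/153) + (2*(-21)*(-2 + 3*(-21)))²) = 1/(-519*47/153 + (2*(-21)*(-2 - 63))²) = 1/(-8131/51 + (2*(-21)*(-65))²) = 1/(-8131/51 + 2730²) = 1/(-8131/51 + 7452900) = 1/(380089769/51) = 51/380089769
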